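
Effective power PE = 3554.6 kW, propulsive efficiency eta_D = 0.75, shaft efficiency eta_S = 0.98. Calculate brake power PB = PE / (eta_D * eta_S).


Formula: PB = PE / (eta_D * eta_S)
Step 1 — combined efficiency = eta_D * eta_S = 0.75 * 0.98 = 0.735
Step 2 — PB = 3554.6 / 0.735 ≈ 4836.2 kW (5 s.f.)

4836.2 kW


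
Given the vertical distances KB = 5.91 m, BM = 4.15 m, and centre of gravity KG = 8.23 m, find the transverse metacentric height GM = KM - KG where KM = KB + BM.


Formula: GM = KB + BM - KG
Step 1 — KM = KB + BM = 5.91 + 4.15 = 10.06 m
Step 2 — GM = KM - KG = 10.06 - 8.23 = 1.83 m

1.83 m


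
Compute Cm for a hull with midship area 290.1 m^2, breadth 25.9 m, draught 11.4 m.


Formula: Cm = Am / (B * T)
Step 1 — B * T = 25.9 * 11.4 = 295.26 m^2
Step 2 — Cm = 290.1 / 295.26 ≈ 0.98252 (5 s.f.)

0.98252


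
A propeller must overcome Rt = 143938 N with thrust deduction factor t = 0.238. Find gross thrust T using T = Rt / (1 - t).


Formula: T = Rt / (1 - t)
Step 1 — (1 - t) = 1 - 0.238 = 0.762
Step 2 — T = 143938 / 0.762 ≈ 188900 N (5 s.f.)

188900 N


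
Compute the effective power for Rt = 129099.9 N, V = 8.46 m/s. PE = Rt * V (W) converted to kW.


Formula: PE = Rt * V / 1000 (kW)
Step 1 — PE (W) = 129099.9 * 8.46 = 1092185.154 W
Step 2 — PE (kW) = 1092185.154 / 1000 ≈ 1092.2 kW (5 s.f.)

1092.2 kW


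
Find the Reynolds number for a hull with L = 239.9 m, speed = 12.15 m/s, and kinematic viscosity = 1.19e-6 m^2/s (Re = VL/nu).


Formula: Re = V * L / nu
Step 1 — V * L = 12.15 * 239.9 = 2914.785 m^2/s
Step 2 — Re = 2914.785 / 1.19e-6 = 2.45e+09

2.45e+09


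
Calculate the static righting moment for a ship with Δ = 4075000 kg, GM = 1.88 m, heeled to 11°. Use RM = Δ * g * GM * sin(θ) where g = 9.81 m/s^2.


Formula: GZ = GM * sin(theta); RM = disp * g * GZ
Step 1 — GZ = 1.88 * sin(11°) = 1.88 * 0.190809 = 0.358721 m
Step 2 — RM = 4075000 * 9.81 * 0.358721 ≈ 14340000 N·m (5 s.f.)

14340000 N·m


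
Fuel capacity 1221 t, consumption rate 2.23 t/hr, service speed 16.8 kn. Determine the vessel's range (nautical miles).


Formula: endurance = fuel / rate; range = endurance * speed
Step 1 — endurance = 1221 / 2.23 = 547.5336 hours
Step 2 — range = 547.5336 * 16.8 ≈ 9198.6 nautical miles (5 s.f.)

9198.6 NM


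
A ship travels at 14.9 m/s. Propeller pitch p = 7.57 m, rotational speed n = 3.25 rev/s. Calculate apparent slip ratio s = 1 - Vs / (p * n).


Formula: s = 1 - Vs / (p * n)
Step 1 — p * n = 7.57 * 3.25 = 24.6025
Step 2 — Vs / (p*n) = 14.9 / 24.6025 = 0.60563 (6 d.p.)
Step 3 — s = 1 - 0.60563 = 0.39437

0.39437


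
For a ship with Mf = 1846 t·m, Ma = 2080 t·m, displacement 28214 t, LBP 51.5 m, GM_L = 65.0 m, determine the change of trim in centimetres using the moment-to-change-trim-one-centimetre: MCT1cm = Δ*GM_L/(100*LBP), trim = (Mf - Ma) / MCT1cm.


Formula: net trimming moment = Mf - Ma; MCT1cm = Δ*GM_L/(100*LBP); trim = net moment / MCT1cm
Step 1 — net trimming moment = 1846 - 2080 = -234 t·m
Step 2 — MCT1cm = 28214 * 65.0 / (100 * 51.5) = 356.099 t·m/cm
Step 3 — trim = -234 / 356.099 ≈ -0.65712 cm (5 s.f.)

-0.65712 cm


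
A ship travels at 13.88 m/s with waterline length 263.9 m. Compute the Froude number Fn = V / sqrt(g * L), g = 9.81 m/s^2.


Formula: Fn = V / sqrt(g * L)
Step 1 — g * L = 9.81 * 263.9 = 2588.859
Step 2 — sqrt(g * L) = sqrt(2588.859) = 50.880831
Step 3 — Fn = 13.88 / 50.880831 ≈ 0.27279 (5 s.f.)

0.27279


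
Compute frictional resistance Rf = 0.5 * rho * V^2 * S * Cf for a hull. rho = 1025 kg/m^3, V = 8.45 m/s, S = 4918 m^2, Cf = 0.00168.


Formula: Rf = 0.5 * rho * V^2 * S * Cf
Step 1 — V^2 = 8.45^2 = 71.4025
Step 2 — 0.5 * rho * V^2 = 0.5 * 1025 * 71.4025 = 36593.78125
Step 3 — Rf = 36593.78125 * 4918 * 0.00168 ≈ 302350 N (5 s.f.)

302350 N


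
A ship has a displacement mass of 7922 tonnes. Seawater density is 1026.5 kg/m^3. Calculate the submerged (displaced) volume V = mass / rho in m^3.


Formula: V = mass / rho
Step 1 — convert tonnes to kg: 7922 t * 1000 = 7922000 kg
Step 2 — V = 7922000 / 1026.5 ≈ 7717.5 m^3 (5 s.f.)

7717.5 m^3


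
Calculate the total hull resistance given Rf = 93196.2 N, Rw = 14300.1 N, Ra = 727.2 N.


Formula: Rt = Rf + Rw + Ra
Substituting: Rt = 93196.2 + 14300.1 + 727.2
Result: Rt = 108223.5 N

108223.5 N


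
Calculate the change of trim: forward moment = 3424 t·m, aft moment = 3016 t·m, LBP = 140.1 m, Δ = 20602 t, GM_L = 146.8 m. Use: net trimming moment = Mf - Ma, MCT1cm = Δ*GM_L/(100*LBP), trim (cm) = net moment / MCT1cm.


Formula: net trimming moment = Mf - Ma; MCT1cm = Δ*GM_L/(100*LBP); trim = net moment / MCT1cm
Step 1 — net trimming moment = 3424 - 3016 = 408 t·m
Step 2 — MCT1cm = 20602 * 146.8 / (100 * 140.1) = 215.8725 t·m/cm
Step 3 — trim = 408 / 215.8725 ≈ 1.8900 cm (5 s.f.)

1.8900 cm


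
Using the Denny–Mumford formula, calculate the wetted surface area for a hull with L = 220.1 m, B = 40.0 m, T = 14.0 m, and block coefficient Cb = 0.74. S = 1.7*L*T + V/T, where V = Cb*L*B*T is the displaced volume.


Formula: S = 1.7*L*T + V/T with V = Cb*L*B*T, i.e. S = L * (1.7*T + Cb*B)
Step 1 — 1.7*T = 1.7 * 14.0 = 23.8 m
Step 2 — Cb*B = 0.74 * 40.0 = 29.6 m
Step 3 — 1.7*T + Cb*B = 23.8 + 29.6 = 53.4 m
Step 4 — S = 220.1 * 53.4 ≈ 11753 m^2 (5 s.f.)

11753 m^2


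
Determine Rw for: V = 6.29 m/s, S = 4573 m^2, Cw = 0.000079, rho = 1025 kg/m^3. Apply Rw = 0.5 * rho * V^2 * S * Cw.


Formula: Rw = 0.5 * rho * V^2 * S * Cw
Step 1 — V^2 = 6.29^2 = 39.5641
Step 2 — 0.5 * rho * V^2 = 0.5 * 1025 * 39.5641 = 20276.60125
Step 3 — Rw = 20276.60125 * 4573 * 0.000079 ≈ 7325.3 N (5 s.f.)

7325.3 N


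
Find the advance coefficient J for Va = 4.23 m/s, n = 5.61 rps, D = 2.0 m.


Formula: J = Va / (n * D)
Step 1 — n * D = 5.61 * 2.0 = 11.22
Step 2 — J = 4.23 / 11.22 ≈ 0.37701 (5 s.f.)

0.37701


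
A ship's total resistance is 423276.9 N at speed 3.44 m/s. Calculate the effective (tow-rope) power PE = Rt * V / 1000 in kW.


Formula: PE = Rt * V / 1000 (kW)
Step 1 — PE (W) = 423276.9 * 3.44 = 1456072.536 W
Step 2 — PE (kW) = 1456072.536 / 1000 ≈ 1456.1 kW (5 s.f.)

1456.1 kW


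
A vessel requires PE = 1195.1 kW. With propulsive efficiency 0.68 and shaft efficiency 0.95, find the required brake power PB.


Formula: PB = PE / (eta_D * eta_S)
Step 1 — combined efficiency = eta_D * eta_S = 0.68 * 0.95 = 0.646
Step 2 — PB = 1195.1 / 0.646 ≈ 1850.0 kW (5 s.f.)

1850.0 kW


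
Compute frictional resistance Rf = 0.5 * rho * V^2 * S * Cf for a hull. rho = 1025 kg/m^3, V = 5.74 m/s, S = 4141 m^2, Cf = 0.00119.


Formula: Rf = 0.5 * rho * V^2 * S * Cf
Step 1 — V^2 = 5.74^2 = 32.9476
Step 2 — 0.5 * rho * V^2 = 0.5 * 1025 * 32.9476 = 16885.645
Step 3 — Rf = 16885.645 * 4141 * 0.00119 ≈ 83209 N (5 s.f.)

83209 N


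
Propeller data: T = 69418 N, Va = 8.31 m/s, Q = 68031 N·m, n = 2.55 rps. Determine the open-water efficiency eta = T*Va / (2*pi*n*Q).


Formula: eta = T * Va / (2 * pi * n * Q)
Step 1 — numerator = T * Va = 69418 * 8.31 = 576863.58
Step 2 — 2 * pi * n = 2 * pi * 2.55 = 16.022123
Step 3 — denominator = 16.022123 * 68031 = 1090001.05
Step 4 — eta = 576863.58 / 1090001.05 ≈ 0.52923 (5 s.f.)

0.52923


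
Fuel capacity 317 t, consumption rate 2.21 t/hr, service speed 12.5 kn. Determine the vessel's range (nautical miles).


Formula: endurance = fuel / rate; range = endurance * speed
Step 1 — endurance = 317 / 2.21 = 143.4389 hours
Step 2 — range = 143.4389 * 12.5 ≈ 1793.0 nautical miles (5 s.f.)

1793.0 NM


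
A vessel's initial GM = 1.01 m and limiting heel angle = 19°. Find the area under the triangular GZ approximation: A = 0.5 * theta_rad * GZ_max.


Formula: GZ_max = GM * sin(theta); Area = 0.5 * theta_rad * GZ_max
Step 1 — GZ_max = 1.01 * sin(19°) = 1.01 * 0.325568 = 0.328824 m
Step 2 — theta_rad = 19 * pi/180 = 0.331613 rad
Step 3 — Area = 0.5 * 0.331613 * 0.328824 ≈ 0.054521 m·rad (5 s.f.)

0.054521 m·rad


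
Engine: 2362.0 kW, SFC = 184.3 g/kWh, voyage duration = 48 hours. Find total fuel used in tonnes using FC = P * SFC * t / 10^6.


Formula: FC (tonnes) = P * SFC * t / 1,000,000
Step 1 — P * SFC * t = 2362.0 * 184.3 * 48 = 20895196.8 g
Step 2 — FC (tonnes) = 20895196.8 / 1,000,000 ≈ 20.895 tonnes (5 s.f.)

20.895 tonnes


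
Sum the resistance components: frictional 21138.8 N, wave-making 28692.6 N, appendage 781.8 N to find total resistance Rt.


Formula: Rt = Rf + Rw + Ra
Substituting: Rt = 21138.8 + 28692.6 + 781.8
Result: Rt = 50613.2 N

50613.2 N


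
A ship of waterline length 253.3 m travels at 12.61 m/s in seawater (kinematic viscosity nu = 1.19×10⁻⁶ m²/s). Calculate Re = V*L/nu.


Formula: Re = V * L / nu
Step 1 — V * L = 12.61 * 253.3 = 3194.113 m^2/s
Step 2 — Re = 3194.113 / 1.19e-6 = 2.68e+09

2.68e+09


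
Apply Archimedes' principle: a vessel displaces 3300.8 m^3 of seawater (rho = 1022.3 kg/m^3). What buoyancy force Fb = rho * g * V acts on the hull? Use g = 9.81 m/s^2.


Formula: Fb = rho * g * V
Substituting: Fb = 1022.3 * 9.81 * 3300.8
Intermediate: 1022.3 * 9.81 = 10028.763
Result: Fb = 10028.763 * 3300.8 ≈ 33103000 N (5 s.f.)

33103000 N


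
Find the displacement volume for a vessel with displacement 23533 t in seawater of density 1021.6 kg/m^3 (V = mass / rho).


Formula: V = mass / rho
Step 1 — convert tonnes to kg: 23533 t * 1000 = 23533000 kg
Step 2 — V = 23533000 / 1021.6 ≈ 23035 m^3 (5 s.f.)

23035 m^3


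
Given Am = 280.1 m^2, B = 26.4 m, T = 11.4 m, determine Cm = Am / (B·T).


Formula: Cm = Am / (B * T)
Step 1 — B * T = 26.4 * 11.4 = 300.96 m^2
Step 2 — Cm = 280.1 / 300.96 ≈ 0.93069 (5 s.f.)

0.93069


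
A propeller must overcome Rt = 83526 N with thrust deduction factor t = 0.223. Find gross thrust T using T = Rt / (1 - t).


Formula: T = Rt / (1 - t)
Step 1 — (1 - t) = 1 - 0.223 = 0.777
Step 2 — T = 83526 / 0.777 ≈ 107500 N (5 s.f.)

107500 N


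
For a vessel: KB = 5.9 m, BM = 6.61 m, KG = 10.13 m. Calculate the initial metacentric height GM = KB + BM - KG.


Formula: GM = KB + BM - KG
Step 1 — KM = KB + BM = 5.9 + 6.61 = 12.51 m
Step 2 — GM = KM - KG = 12.51 - 10.13 = 2.38 m

2.38 m


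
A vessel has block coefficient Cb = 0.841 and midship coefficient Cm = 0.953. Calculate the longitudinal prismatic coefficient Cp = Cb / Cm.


Formula: Cp = Cb / Cm
Substituting: Cp = 0.841 / 0.953
Result: Cp ≈ 0.88248 (5 s.f.)

0.88248


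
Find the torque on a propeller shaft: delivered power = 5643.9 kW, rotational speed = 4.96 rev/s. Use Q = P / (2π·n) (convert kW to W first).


Formula: Q = P_W / (2 * pi * n)
Step 1 — P_W = 5643.9 kW * 1000 = 5643900.0 W
Step 2 — 2 * pi * n = 2 * pi * 4.96 = 31.164599
Step 3 — Q = 5643900.0 / 31.164599 ≈ 181100 N·m (5 s.f.)

181100 N·m


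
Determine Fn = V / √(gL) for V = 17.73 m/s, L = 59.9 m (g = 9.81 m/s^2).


Formula: Fn = V / sqrt(g * L)
Step 1 — g * L = 9.81 * 59.9 = 587.619
Step 2 — sqrt(g * L) = sqrt(587.619) = 24.240854
Step 3 — Fn = 17.73 / 24.240854 ≈ 0.73141 (5 s.f.)

0.73141


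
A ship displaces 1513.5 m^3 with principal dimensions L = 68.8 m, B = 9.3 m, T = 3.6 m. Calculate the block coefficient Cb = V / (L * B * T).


Formula: Cb = V / (L * B * T)
Step 1 — L * B * T = 68.8 * 9.3 * 3.6 = 2303.424 m^3
Step 2 — Cb = 1513.5 / 2303.424 ≈ 0.65707 (5 s.f.)

0.65707


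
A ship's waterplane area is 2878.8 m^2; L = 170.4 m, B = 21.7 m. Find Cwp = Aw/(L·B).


Formula: Cwp = Aw / (L * B)
Step 1 — L * B = 170.4 * 21.7 = 3697.68 m^2
Step 2 — Cwp = 2878.8 / 3697.68 ≈ 0.77854 (5 s.f.)

0.77854


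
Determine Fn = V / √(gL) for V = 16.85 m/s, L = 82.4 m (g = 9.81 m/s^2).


Formula: Fn = V / sqrt(g * L)
Step 1 — g * L = 9.81 * 82.4 = 808.344
Step 2 — sqrt(g * L) = sqrt(808.344) = 28.431391
Step 3 — Fn = 16.85 / 28.431391 ≈ 0.59265 (5 s.f.)

0.59265


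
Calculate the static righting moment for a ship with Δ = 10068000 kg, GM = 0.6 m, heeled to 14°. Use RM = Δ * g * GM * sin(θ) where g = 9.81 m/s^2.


Formula: GZ = GM * sin(theta); RM = disp * g * GZ
Step 1 — GZ = 0.6 * sin(14°) = 0.6 * 0.241922 = 0.145153 m
Step 2 — RM = 10068000 * 9.81 * 0.145153 ≈ 14336000 N·m (5 s.f.)

14336000 N·m


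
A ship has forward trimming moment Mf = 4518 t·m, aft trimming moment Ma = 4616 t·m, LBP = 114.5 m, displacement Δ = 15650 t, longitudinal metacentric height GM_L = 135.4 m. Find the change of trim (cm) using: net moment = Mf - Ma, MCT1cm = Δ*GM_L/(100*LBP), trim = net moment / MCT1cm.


Formula: net trimming moment = Mf - Ma; MCT1cm = Δ*GM_L/(100*LBP); trim = net moment / MCT1cm
Step 1 — net trimming moment = 4518 - 4616 = -98 t·m
Step 2 — MCT1cm = 15650 * 135.4 / (100 * 114.5) = 185.0664 t·m/cm
Step 3 — trim = -98 / 185.0664 ≈ -0.52954 cm (5 s.f.)

-0.52954 cm


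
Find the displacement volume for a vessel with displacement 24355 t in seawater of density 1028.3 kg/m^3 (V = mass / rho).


Formula: V = mass / rho
Step 1 — convert tonnes to kg: 24355 t * 1000 = 24355000 kg
Step 2 — V = 24355000 / 1028.3 ≈ 23685 m^3 (5 s.f.)

23685 m^3


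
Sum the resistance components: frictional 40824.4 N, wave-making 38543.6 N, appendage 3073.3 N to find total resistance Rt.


Formula: Rt = Rf + Rw + Ra
Substituting: Rt = 40824.4 + 38543.6 + 3073.3
Result: Rt = 82441.3 N

82441.3 N


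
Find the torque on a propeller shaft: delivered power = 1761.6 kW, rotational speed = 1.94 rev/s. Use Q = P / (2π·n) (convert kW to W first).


Formula: Q = P_W / (2 * pi * n)
Step 1 — P_W = 1761.6 kW * 1000 = 1761600.0 W
Step 2 — 2 * pi * n = 2 * pi * 1.94 = 12.189379
Step 3 — Q = 1761600.0 / 12.189379 ≈ 144520 N·m (5 s.f.)

144520 N·m


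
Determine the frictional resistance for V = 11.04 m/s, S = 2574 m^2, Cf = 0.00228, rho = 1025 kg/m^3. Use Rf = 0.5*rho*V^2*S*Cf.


Formula: Rf = 0.5 * rho * V^2 * S * Cf
Step 1 — V^2 = 11.04^2 = 121.8816
Step 2 — 0.5 * rho * V^2 = 0.5 * 1025 * 121.8816 = 62464.32
Step 3 — Rf = 62464.32 * 2574 * 0.00228 ≈ 366590 N (5 s.f.)

366590 N


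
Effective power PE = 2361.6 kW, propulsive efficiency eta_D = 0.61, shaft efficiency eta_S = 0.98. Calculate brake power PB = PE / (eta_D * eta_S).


Formula: PB = PE / (eta_D * eta_S)
Step 1 — combined efficiency = eta_D * eta_S = 0.61 * 0.98 = 0.5978
Step 2 — PB = 2361.6 / 0.5978 ≈ 3950.5 kW (5 s.f.)

3950.5 kW


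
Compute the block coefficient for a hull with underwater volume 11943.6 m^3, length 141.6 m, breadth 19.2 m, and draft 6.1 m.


Formula: Cb = V / (L * B * T)
Step 1 — L * B * T = 141.6 * 19.2 * 6.1 = 16584.192 m^3
Step 2 — Cb = 11943.6 / 16584.192 ≈ 0.72018 (5 s.f.)

0.72018


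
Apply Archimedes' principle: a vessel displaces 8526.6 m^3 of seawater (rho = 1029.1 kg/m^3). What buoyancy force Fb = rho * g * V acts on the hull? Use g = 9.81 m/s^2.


Formula: Fb = rho * g * V
Substituting: Fb = 1029.1 * 9.81 * 8526.6
Intermediate: 1029.1 * 9.81 = 10095.471
Result: Fb = 10095.471 * 8526.6 ≈ 86080000 N (5 s.f.)

86080000 N


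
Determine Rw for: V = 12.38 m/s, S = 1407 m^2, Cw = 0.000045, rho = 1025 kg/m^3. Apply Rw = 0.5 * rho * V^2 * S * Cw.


Formula: Rw = 0.5 * rho * V^2 * S * Cw
Step 1 — V^2 = 12.38^2 = 153.2644
Step 2 — 0.5 * rho * V^2 = 0.5 * 1025 * 153.2644 = 78548.005
Step 3 — Rw = 78548.005 * 1407 * 0.000045 ≈ 4973.3 N (5 s.f.)

4973.3 N


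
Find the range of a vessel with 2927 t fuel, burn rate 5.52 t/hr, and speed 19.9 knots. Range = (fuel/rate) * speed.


Formula: endurance = fuel / rate; range = endurance * speed
Step 1 — endurance = 2927 / 5.52 = 530.2536 hours
Step 2 — range = 530.2536 * 19.9 ≈ 10552 nautical miles (5 s.f.)

10552 NM


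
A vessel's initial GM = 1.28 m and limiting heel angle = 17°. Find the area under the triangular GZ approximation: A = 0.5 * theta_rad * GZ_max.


Formula: GZ_max = GM * sin(theta); Area = 0.5 * theta_rad * GZ_max
Step 1 — GZ_max = 1.28 * sin(17°) = 1.28 * 0.292372 = 0.374236 m
Step 2 — theta_rad = 17 * pi/180 = 0.296706 rad
Step 3 — Area = 0.5 * 0.296706 * 0.374236 ≈ 0.055519 m·rad (5 s.f.)

0.055519 m·rad


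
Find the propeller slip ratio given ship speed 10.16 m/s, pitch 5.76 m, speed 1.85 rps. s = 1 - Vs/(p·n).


Formula: s = 1 - Vs / (p * n)
Step 1 — p * n = 5.76 * 1.85 = 10.656
Step 2 — Vs / (p*n) = 10.16 / 10.656 = 0.953453 (6 d.p.)
Step 3 — s = 1 - 0.953453 = 0.046547

0.046547


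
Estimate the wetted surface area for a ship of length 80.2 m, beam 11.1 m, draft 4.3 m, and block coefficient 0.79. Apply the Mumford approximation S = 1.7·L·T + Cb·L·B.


Formula: S = 1.7*L*T + V/T with V = Cb*L*B*T, i.e. S = L * (1.7*T + Cb*B)
Step 1 — 1.7*T = 1.7 * 4.3 = 7.31 m
Step 2 — Cb*B = 0.79 * 11.1 = 8.769 m
Step 3 — 1.7*T + Cb*B = 7.31 + 8.769 = 16.079 m
Step 4 — S = 80.2 * 16.079 ≈ 1289.5 m^2 (5 s.f.)

1289.5 m^2


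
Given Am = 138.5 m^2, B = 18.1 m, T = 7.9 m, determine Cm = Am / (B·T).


Formula: Cm = Am / (B * T)
Step 1 — B * T = 18.1 * 7.9 = 142.99 m^2
Step 2 — Cm = 138.5 / 142.99 ≈ 0.96860 (5 s.f.)

0.96860


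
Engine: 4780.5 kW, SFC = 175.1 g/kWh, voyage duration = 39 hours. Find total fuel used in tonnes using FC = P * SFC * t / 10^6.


Formula: FC (tonnes) = P * SFC * t / 1,000,000
Step 1 — P * SFC * t = 4780.5 * 175.1 * 39 = 32645556.45 g
Step 2 — FC (tonnes) = 32645556.45 / 1,000,000 ≈ 32.646 tonnes (5 s.f.)

32.646 tonnes


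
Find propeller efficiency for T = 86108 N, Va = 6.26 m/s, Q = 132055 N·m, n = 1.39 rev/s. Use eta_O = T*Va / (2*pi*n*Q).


Formula: eta = T * Va / (2 * pi * n * Q)
Step 1 — numerator = T * Va = 86108 * 6.26 = 539036.08
Step 2 — 2 * pi * n = 2 * pi * 1.39 = 8.733628
Step 3 — denominator = 8.733628 * 132055 = 1153319.25
Step 4 — eta = 539036.08 / 1153319.25 ≈ 0.46738 (5 s.f.)

0.46738


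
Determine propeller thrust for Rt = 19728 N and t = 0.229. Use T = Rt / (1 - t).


Formula: T = Rt / (1 - t)
Step 1 — (1 - t) = 1 - 0.229 = 0.771
Step 2 — T = 19728 / 0.771 ≈ 25588 N (5 s.f.)

25588 N


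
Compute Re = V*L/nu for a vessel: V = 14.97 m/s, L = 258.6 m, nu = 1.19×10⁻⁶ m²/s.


Formula: Re = V * L / nu
Step 1 — V * L = 14.97 * 258.6 = 3871.242 m^2/s
Step 2 — Re = 3871.242 / 1.19e-6 = 3.25e+09

3.25e+09


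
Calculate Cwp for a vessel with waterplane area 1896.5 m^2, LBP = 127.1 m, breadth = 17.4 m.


Formula: Cwp = Aw / (L * B)
Step 1 — L * B = 127.1 * 17.4 = 2211.54 m^2
Step 2 — Cwp = 1896.5 / 2211.54 ≈ 0.85755 (5 s.f.)

0.85755


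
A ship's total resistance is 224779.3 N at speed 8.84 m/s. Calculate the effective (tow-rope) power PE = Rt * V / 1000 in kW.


Formula: PE = Rt * V / 1000 (kW)
Step 1 — PE (W) = 224779.3 * 8.84 = 1987049.012 W
Step 2 — PE (kW) = 1987049.012 / 1000 ≈ 1987.0 kW (5 s.f.)

1987.0 kW


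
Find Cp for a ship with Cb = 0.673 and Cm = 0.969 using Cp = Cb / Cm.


Formula: Cp = Cb / Cm
Substituting: Cp = 0.673 / 0.969
Result: Cp ≈ 0.69453 (5 s.f.)

0.69453


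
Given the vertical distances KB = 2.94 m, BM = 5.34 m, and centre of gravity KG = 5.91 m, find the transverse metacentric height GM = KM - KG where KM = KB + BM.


Formula: GM = KB + BM - KG
Step 1 — KM = KB + BM = 2.94 + 5.34 = 8.28 m
Step 2 — GM = KM - KG = 8.28 - 5.91 = 2.37 m

2.37 m


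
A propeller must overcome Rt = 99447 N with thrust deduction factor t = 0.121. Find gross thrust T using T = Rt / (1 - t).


Formula: T = Rt / (1 - t)
Step 1 — (1 - t) = 1 - 0.121 = 0.879
Step 2 — T = 99447 / 0.879 ≈ 113140 N (5 s.f.)

113140 N


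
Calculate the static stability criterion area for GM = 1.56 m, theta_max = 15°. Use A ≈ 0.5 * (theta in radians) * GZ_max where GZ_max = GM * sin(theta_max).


Formula: GZ_max = GM * sin(theta); Area = 0.5 * theta_rad * GZ_max
Step 1 — GZ_max = 1.56 * sin(15°) = 1.56 * 0.258819 = 0.403758 m
Step 2 — theta_rad = 15 * pi/180 = 0.261799 rad
Step 3 — Area = 0.5 * 0.261799 * 0.403758 ≈ 0.052852 m·rad (5 s.f.)

0.052852 m·rad


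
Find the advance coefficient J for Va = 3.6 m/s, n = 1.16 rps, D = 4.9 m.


Formula: J = Va / (n * D)
Step 1 — n * D = 1.16 * 4.9 = 5.684
Step 2 — J = 3.6 / 5.684 ≈ 0.63336 (5 s.f.)

0.63336


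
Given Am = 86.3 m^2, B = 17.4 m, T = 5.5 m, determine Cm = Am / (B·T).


Formula: Cm = Am / (B * T)
Step 1 — B * T = 17.4 * 5.5 = 95.7 m^2
Step 2 — Cm = 86.3 / 95.7 ≈ 0.90178 (5 s.f.)

0.90178


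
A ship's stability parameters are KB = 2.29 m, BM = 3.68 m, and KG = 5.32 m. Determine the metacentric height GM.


Formula: GM = KB + BM - KG
Step 1 — KM = KB + BM = 2.29 + 3.68 = 5.97 m
Step 2 — GM = KM - KG = 5.97 - 5.32 = 0.65 m

0.65 m


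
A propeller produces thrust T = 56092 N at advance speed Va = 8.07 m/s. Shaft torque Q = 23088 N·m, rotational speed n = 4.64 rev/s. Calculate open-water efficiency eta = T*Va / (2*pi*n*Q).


Formula: eta = T * Va / (2 * pi * n * Q)
Step 1 — numerator = T * Va = 56092 * 8.07 = 452662.44
Step 2 — 2 * pi * n = 2 * pi * 4.64 = 29.15398
Step 3 — denominator = 29.15398 * 23088 = 673107.09
Step 4 — eta = 452662.44 / 673107.09 ≈ 0.67250 (5 s.f.)

0.67250


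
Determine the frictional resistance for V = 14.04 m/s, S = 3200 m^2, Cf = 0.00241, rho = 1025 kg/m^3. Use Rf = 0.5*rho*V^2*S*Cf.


Formula: Rf = 0.5 * rho * V^2 * S * Cf
Step 1 — V^2 = 14.04^2 = 197.1216
Step 2 — 0.5 * rho * V^2 = 0.5 * 1025 * 197.1216 = 101024.82
Step 3 — Rf = 101024.82 * 3200 * 0.00241 ≈ 779100 N (5 s.f.)

779100 N


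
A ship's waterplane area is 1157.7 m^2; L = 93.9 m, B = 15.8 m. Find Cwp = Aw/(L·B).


Formula: Cwp = Aw / (L * B)
Step 1 — L * B = 93.9 * 15.8 = 1483.62 m^2
Step 2 — Cwp = 1157.7 / 1483.62 ≈ 0.78032 (5 s.f.)

0.78032


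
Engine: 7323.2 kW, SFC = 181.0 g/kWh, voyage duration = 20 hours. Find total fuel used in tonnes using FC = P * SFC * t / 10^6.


Formula: FC (tonnes) = P * SFC * t / 1,000,000
Step 1 — P * SFC * t = 7323.2 * 181.0 * 20 = 26509984.0 g
Step 2 — FC (tonnes) = 26509984.0 / 1,000,000 ≈ 26.510 tonnes (5 s.f.)

26.510 tonnes


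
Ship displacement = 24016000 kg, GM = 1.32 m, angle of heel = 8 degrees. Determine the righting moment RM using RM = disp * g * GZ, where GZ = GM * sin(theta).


Formula: GZ = GM * sin(theta); RM = disp * g * GZ
Step 1 — GZ = 1.32 * sin(8°) = 1.32 * 0.139173 = 0.183708 m
Step 2 — RM = 24016000 * 9.81 * 0.183708 ≈ 43281000 N·m (5 s.f.)

43281000 N·m


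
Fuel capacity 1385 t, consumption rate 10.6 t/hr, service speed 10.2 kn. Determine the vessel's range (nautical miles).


Formula: endurance = fuel / rate; range = endurance * speed
Step 1 — endurance = 1385 / 10.6 = 130.6604 hours
Step 2 — range = 130.6604 * 10.2 ≈ 1332.7 nautical miles (5 s.f.)

1332.7 NM


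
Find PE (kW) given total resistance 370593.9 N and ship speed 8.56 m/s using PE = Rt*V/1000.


Formula: PE = Rt * V / 1000 (kW)
Step 1 — PE (W) = 370593.9 * 8.56 = 3172283.784 W
Step 2 — PE (kW) = 3172283.784 / 1000 ≈ 3172.3 kW (5 s.f.)

3172.3 kW


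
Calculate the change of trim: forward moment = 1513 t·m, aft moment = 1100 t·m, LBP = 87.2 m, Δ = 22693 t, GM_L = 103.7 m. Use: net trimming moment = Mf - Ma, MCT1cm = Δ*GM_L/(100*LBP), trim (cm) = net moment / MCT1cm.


Formula: net trimming moment = Mf - Ma; MCT1cm = Δ*GM_L/(100*LBP); trim = net moment / MCT1cm
Step 1 — net trimming moment = 1513 - 1100 = 413 t·m
Step 2 — MCT1cm = 22693 * 103.7 / (100 * 87.2) = 269.8697 t·m/cm
Step 3 — trim = 413 / 269.8697 ≈ 1.5304 cm (5 s.f.)

1.5304 cm


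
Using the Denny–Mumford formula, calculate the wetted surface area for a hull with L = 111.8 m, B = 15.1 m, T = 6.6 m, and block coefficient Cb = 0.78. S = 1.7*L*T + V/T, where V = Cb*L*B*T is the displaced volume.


Formula: S = 1.7*L*T + V/T with V = Cb*L*B*T, i.e. S = L * (1.7*T + Cb*B)
Step 1 — 1.7*T = 1.7 * 6.6 = 11.22 m
Step 2 — Cb*B = 0.78 * 15.1 = 11.778 m
Step 3 — 1.7*T + Cb*B = 11.22 + 11.778 = 22.998 m
Step 4 — S = 111.8 * 22.998 ≈ 2571.2 m^2 (5 s.f.)

2571.2 m^2


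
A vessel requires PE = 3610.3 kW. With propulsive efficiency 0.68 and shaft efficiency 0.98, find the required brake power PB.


Formula: PB = PE / (eta_D * eta_S)
Step 1 — combined efficiency = eta_D * eta_S = 0.68 * 0.98 = 0.6664
Step 2 — PB = 3610.3 / 0.6664 ≈ 5417.6 kW (5 s.f.)

5417.6 kW


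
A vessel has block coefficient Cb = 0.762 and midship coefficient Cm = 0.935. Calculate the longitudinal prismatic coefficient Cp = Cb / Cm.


Formula: Cp = Cb / Cm
Substituting: Cp = 0.762 / 0.935
Result: Cp ≈ 0.81497 (5 s.f.)

0.81497


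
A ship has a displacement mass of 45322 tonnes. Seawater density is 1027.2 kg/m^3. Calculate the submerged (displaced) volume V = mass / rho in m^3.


Formula: V = mass / rho
Step 1 — convert tonnes to kg: 45322 t * 1000 = 45322000 kg
Step 2 — V = 45322000 / 1027.2 ≈ 44122 m^3 (5 s.f.)

44122 m^3


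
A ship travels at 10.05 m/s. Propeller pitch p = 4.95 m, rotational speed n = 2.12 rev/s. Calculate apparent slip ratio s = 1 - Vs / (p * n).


Formula: s = 1 - Vs / (p * n)
Step 1 — p * n = 4.95 * 2.12 = 10.494
Step 2 — Vs / (p*n) = 10.05 / 10.494 = 0.95769 (6 d.p.)
Step 3 — s = 1 - 0.95769 = 0.04231

0.04231


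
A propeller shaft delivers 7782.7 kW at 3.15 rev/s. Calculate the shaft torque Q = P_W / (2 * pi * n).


Formula: Q = P_W / (2 * pi * n)
Step 1 — P_W = 7782.7 kW * 1000 = 7782700.0 W
Step 2 — 2 * pi * n = 2 * pi * 3.15 = 19.792034
Step 3 — Q = 7782700.0 / 19.792034 ≈ 393220 N·m (5 s.f.)

393220 N·m


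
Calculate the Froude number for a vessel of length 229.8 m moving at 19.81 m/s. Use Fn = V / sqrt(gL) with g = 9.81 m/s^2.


Formula: Fn = V / sqrt(g * L)
Step 1 — g * L = 9.81 * 229.8 = 2254.338
Step 2 — sqrt(g * L) = sqrt(2254.338) = 47.479869
Step 3 — Fn = 19.81 / 47.479869 ≈ 0.41723 (5 s.f.)

0.41723


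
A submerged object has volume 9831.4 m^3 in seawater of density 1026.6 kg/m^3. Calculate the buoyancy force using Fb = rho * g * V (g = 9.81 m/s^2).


Formula: Fb = rho * g * V
Substituting: Fb = 1026.6 * 9.81 * 9831.4
Intermediate: 1026.6 * 9.81 = 10070.946
Result: Fb = 10070.946 * 9831.4 ≈ 99011000 N (5 s.f.)

99011000 N


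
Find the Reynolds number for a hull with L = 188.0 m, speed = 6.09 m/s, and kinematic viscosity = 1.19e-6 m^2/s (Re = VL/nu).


Formula: Re = V * L / nu
Step 1 — V * L = 6.09 * 188.0 = 1144.92 m^2/s
Step 2 — Re = 1144.92 / 1.19e-6 = 9.62e+08

9.62e+08


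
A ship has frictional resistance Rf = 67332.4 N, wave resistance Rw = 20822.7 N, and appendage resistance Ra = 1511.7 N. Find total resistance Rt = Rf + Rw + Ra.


Formula: Rt = Rf + Rw + Ra
Substituting: Rt = 67332.4 + 20822.7 + 1511.7
Result: Rt = 89666.8 N

89666.8 N


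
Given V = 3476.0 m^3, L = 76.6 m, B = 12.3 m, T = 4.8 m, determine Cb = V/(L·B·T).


Formula: Cb = V / (L * B * T)
Step 1 — L * B * T = 76.6 * 12.3 * 4.8 = 4522.464 m^3
Step 2 — Cb = 3476.0 / 4522.464 ≈ 0.76861 (5 s.f.)

0.76861


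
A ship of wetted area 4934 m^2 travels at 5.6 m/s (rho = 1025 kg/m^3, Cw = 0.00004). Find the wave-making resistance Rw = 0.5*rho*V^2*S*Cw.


Formula: Rw = 0.5 * rho * V^2 * S * Cw
Step 1 — V^2 = 5.6^2 = 31.36
Step 2 — 0.5 * rho * V^2 = 0.5 * 1025 * 31.36 = 16072.0
Step 3 — Rw = 16072.0 * 4934 * 0.00004 ≈ 3172.0 N (5 s.f.)

3172.0 N


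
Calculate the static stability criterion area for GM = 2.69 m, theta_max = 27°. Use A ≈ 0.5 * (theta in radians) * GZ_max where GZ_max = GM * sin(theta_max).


Formula: GZ_max = GM * sin(theta); Area = 0.5 * theta_rad * GZ_max
Step 1 — GZ_max = 2.69 * sin(27°) = 2.69 * 0.45399 = 1.221233 m
Step 2 — theta_rad = 27 * pi/180 = 0.471239 rad
Step 3 — Area = 0.5 * 0.471239 * 1.221233 ≈ 0.28775 m·rad (5 s.f.)

0.28775 m·rad


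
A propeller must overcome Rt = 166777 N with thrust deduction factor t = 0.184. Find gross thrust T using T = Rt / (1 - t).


Formula: T = Rt / (1 - t)
Step 1 — (1 - t) = 1 - 0.184 = 0.816
Step 2 — T = 166777 / 0.816 ≈ 204380 N (5 s.f.)

204380 N


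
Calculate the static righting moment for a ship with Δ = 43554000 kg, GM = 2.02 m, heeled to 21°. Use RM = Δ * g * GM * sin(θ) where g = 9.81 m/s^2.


Formula: GZ = GM * sin(theta); RM = disp * g * GZ
Step 1 — GZ = 2.02 * sin(21°) = 2.02 * 0.358368 = 0.723903 m
Step 2 — RM = 43554000 * 9.81 * 0.723903 ≈ 309300000 N·m (5 s.f.)

309300000 N·m


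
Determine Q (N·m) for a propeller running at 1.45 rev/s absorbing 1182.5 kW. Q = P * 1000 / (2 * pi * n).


Formula: Q = P_W / (2 * pi * n)
Step 1 — P_W = 1182.5 kW * 1000 = 1182500.0 W
Step 2 — 2 * pi * n = 2 * pi * 1.45 = 9.110619
Step 3 — Q = 1182500.0 / 9.110619 ≈ 129790 N·m (5 s.f.)

129790 N·m


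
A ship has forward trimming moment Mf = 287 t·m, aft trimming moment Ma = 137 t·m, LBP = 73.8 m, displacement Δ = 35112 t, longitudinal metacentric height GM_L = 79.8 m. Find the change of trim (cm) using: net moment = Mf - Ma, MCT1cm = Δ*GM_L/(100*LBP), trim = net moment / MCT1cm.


Formula: net trimming moment = Mf - Ma; MCT1cm = Δ*GM_L/(100*LBP); trim = net moment / MCT1cm
Step 1 — net trimming moment = 287 - 137 = 150 t·m
Step 2 — MCT1cm = 35112 * 79.8 / (100 * 73.8) = 379.6663 t·m/cm
Step 3 — trim = 150 / 379.6663 ≈ 0.39508 cm (5 s.f.)

0.39508 cm


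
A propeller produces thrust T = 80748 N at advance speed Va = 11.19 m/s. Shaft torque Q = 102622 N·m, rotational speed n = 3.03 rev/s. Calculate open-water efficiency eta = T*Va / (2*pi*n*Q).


Formula: eta = T * Va / (2 * pi * n * Q)
Step 1 — numerator = T * Va = 80748 * 11.19 = 903570.12
Step 2 — 2 * pi * n = 2 * pi * 3.03 = 19.038051
Step 3 — denominator = 19.038051 * 102622 = 1953722.87
Step 4 — eta = 903570.12 / 1953722.87 ≈ 0.46249 (5 s.f.)

0.46249


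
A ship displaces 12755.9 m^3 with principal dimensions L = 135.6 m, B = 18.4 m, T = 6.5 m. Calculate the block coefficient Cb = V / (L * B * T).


Formula: Cb = V / (L * B * T)
Step 1 — L * B * T = 135.6 * 18.4 * 6.5 = 16217.76 m^3
Step 2 — Cb = 12755.9 / 16217.76 ≈ 0.78654 (5 s.f.)

0.78654


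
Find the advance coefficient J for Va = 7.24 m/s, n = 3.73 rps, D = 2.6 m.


Formula: J = Va / (n * D)
Step 1 — n * D = 3.73 * 2.6 = 9.698
Step 2 — J = 7.24 / 9.698 ≈ 0.74655 (5 s.f.)

0.74655


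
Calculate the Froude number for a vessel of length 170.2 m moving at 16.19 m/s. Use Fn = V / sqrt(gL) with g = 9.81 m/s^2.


Formula: Fn = V / sqrt(g * L)
Step 1 — g * L = 9.81 * 170.2 = 1669.662
Step 2 — sqrt(g * L) = sqrt(1669.662) = 40.861498
Step 3 — Fn = 16.19 / 40.861498 ≈ 0.39622 (5 s.f.)

0.39622


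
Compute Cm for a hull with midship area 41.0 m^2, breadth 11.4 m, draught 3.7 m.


Formula: Cm = Am / (B * T)
Step 1 — B * T = 11.4 * 3.7 = 42.18 m^2
Step 2 — Cm = 41.0 / 42.18 ≈ 0.97202 (5 s.f.)

0.97202


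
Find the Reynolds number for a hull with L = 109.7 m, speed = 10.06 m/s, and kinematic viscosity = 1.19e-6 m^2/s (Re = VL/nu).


Formula: Re = V * L / nu
Step 1 — V * L = 10.06 * 109.7 = 1103.582 m^2/s
Step 2 — Re = 1103.582 / 1.19e-6 = 9.27e+08

9.27e+08


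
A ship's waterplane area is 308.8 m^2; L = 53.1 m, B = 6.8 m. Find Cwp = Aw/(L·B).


Formula: Cwp = Aw / (L * B)
Step 1 — L * B = 53.1 * 6.8 = 361.08 m^2
Step 2 — Cwp = 308.8 / 361.08 ≈ 0.85521 (5 s.f.)

0.85521


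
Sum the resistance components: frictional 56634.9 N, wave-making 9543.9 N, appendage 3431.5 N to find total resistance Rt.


Formula: Rt = Rf + Rw + Ra
Substituting: Rt = 56634.9 + 9543.9 + 3431.5
Result: Rt = 69610.3 N

69610.3 N


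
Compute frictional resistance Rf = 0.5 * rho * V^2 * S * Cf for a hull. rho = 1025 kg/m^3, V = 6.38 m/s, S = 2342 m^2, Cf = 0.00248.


Formula: Rf = 0.5 * rho * V^2 * S * Cf
Step 1 — V^2 = 6.38^2 = 40.7044
Step 2 — 0.5 * rho * V^2 = 0.5 * 1025 * 40.7044 = 20861.005
Step 3 — Rf = 20861.005 * 2342 * 0.00248 ≈ 121160 N (5 s.f.)

121160 N


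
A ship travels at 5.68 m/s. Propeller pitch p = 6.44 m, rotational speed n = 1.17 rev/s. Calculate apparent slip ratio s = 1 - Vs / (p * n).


Formula: s = 1 - Vs / (p * n)
Step 1 — p * n = 6.44 * 1.17 = 7.5348
Step 2 — Vs / (p*n) = 5.68 / 7.5348 = 0.753836 (6 d.p.)
Step 3 — s = 1 - 0.753836 = 0.246164

0.246164


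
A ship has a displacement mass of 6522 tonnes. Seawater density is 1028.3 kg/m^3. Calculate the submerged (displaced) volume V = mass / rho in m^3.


Formula: V = mass / rho
Step 1 — convert tonnes to kg: 6522 t * 1000 = 6522000 kg
Step 2 — V = 6522000 / 1028.3 ≈ 6342.5 m^3 (5 s.f.)

6342.5 m^3


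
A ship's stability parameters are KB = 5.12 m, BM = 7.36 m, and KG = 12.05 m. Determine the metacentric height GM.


Formula: GM = KB + BM - KG
Step 1 — KM = KB + BM = 5.12 + 7.36 = 12.48 m
Step 2 — GM = KM - KG = 12.48 - 12.05 = 0.43 m

0.43 m


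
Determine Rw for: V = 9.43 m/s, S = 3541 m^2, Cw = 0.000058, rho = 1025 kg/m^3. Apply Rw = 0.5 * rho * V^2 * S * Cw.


Formula: Rw = 0.5 * rho * V^2 * S * Cw
Step 1 — V^2 = 9.43^2 = 88.9249
Step 2 — 0.5 * rho * V^2 = 0.5 * 1025 * 88.9249 = 45574.01125
Step 3 — Rw = 45574.01125 * 3541 * 0.000058 ≈ 9359.9 N (5 s.f.)

9359.9 N


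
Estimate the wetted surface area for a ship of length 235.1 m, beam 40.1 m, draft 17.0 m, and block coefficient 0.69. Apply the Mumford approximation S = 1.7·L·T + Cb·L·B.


Formula: S = 1.7*L*T + V/T with V = Cb*L*B*T, i.e. S = L * (1.7*T + Cb*B)
Step 1 — 1.7*T = 1.7 * 17.0 = 28.9 m
Step 2 — Cb*B = 0.69 * 40.1 = 27.669 m
Step 3 — 1.7*T + Cb*B = 28.9 + 27.669 = 56.569 m
Step 4 — S = 235.1 * 56.569 ≈ 13299 m^2 (5 s.f.)

13299 m^2


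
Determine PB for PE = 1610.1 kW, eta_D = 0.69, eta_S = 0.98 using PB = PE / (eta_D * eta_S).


Formula: PB = PE / (eta_D * eta_S)
Step 1 — combined efficiency = eta_D * eta_S = 0.69 * 0.98 = 0.6762
Step 2 — PB = 1610.1 / 0.6762 ≈ 2381.1 kW (5 s.f.)

2381.1 kW


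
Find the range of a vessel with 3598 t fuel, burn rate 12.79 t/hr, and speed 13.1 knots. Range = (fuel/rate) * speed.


Formula: endurance = fuel / rate; range = endurance * speed
Step 1 — endurance = 3598 / 12.79 = 281.3135 hours
Step 2 — range = 281.3135 * 13.1 ≈ 3685.2 nautical miles (5 s.f.)

3685.2 NM


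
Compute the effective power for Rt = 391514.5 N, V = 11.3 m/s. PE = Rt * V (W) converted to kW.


Formula: PE = Rt * V / 1000 (kW)
Step 1 — PE (W) = 391514.5 * 11.3 = 4424113.85 W
Step 2 — PE (kW) = 4424113.85 / 1000 ≈ 4424.1 kW (5 s.f.)

4424.1 kW


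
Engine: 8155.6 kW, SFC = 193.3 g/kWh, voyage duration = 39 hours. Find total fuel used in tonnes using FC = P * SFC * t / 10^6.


Formula: FC (tonnes) = P * SFC * t / 1,000,000
Step 1 — P * SFC * t = 8155.6 * 193.3 * 39 = 61482621.72 g
Step 2 — FC (tonnes) = 61482621.72 / 1,000,000 ≈ 61.483 tonnes (5 s.f.)

61.483 tonnes


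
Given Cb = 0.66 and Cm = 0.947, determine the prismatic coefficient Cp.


Formula: Cp = Cb / Cm
Substituting: Cp = 0.66 / 0.947
Result: Cp ≈ 0.69694 (5 s.f.)

0.69694


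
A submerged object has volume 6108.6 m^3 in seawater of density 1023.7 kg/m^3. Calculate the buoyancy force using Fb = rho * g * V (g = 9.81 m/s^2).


Formula: Fb = rho * g * V
Substituting: Fb = 1023.7 * 9.81 * 6108.6
Intermediate: 1023.7 * 9.81 = 10042.497
Result: Fb = 10042.497 * 6108.6 ≈ 61346000 N (5 s.f.)

61346000 N


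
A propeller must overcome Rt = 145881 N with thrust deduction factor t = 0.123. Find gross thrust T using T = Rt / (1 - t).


Formula: T = Rt / (1 - t)
Step 1 — (1 - t) = 1 - 0.123 = 0.877
Step 2 — T = 145881 / 0.877 ≈ 166340 N (5 s.f.)

166340 N


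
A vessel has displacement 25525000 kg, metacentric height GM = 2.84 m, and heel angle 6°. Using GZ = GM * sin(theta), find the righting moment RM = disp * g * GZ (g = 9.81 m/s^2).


Formula: GZ = GM * sin(theta); RM = disp * g * GZ
Step 1 — GZ = 2.84 * sin(6°) = 2.84 * 0.104528 = 0.29686 m
Step 2 — RM = 25525000 * 9.81 * 0.29686 ≈ 74334000 N·m (5 s.f.)

74334000 N·m


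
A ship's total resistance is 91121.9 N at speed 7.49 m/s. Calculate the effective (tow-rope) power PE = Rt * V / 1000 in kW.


Formula: PE = Rt * V / 1000 (kW)
Step 1 — PE (W) = 91121.9 * 7.49 = 682503.031 W
Step 2 — PE (kW) = 682503.031 / 1000 ≈ 682.50 kW (5 s.f.)

682.50 kW


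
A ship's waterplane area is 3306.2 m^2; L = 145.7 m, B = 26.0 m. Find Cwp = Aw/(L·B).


Formula: Cwp = Aw / (L * B)
Step 1 — L * B = 145.7 * 26.0 = 3788.2 m^2
Step 2 — Cwp = 3306.2 / 3788.2 ≈ 0.87276 (5 s.f.)

0.87276


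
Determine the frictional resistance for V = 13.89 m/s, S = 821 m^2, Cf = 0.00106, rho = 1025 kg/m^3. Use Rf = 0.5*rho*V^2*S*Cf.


Formula: Rf = 0.5 * rho * V^2 * S * Cf
Step 1 — V^2 = 13.89^2 = 192.9321
Step 2 — 0.5 * rho * V^2 = 0.5 * 1025 * 192.9321 = 98877.70125
Step 3 — Rf = 98877.70125 * 821 * 0.00106 ≈ 86049 N (5 s.f.)

86049 N


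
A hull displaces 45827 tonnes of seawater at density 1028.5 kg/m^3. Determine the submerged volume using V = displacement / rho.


Formula: V = mass / rho
Step 1 — convert tonnes to kg: 45827 t * 1000 = 45827000 kg
Step 2 — V = 45827000 / 1028.5 ≈ 44557 m^3 (5 s.f.)

44557 m^3


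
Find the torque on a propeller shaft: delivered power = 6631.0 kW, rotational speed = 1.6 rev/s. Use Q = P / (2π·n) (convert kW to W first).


Formula: Q = P_W / (2 * pi * n)
Step 1 — P_W = 6631.0 kW * 1000 = 6631000.0 W
Step 2 — 2 * pi * n = 2 * pi * 1.6 = 10.053096
Step 3 — Q = 6631000.0 / 10.053096 ≈ 659600 N·m (5 s.f.)

659600 N·m


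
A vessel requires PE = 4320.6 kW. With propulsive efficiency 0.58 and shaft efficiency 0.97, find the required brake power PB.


Formula: PB = PE / (eta_D * eta_S)
Step 1 — combined efficiency = eta_D * eta_S = 0.58 * 0.97 = 0.5626
Step 2 — PB = 4320.6 / 0.5626 ≈ 7679.7 kW (5 s.f.)

7679.7 kW


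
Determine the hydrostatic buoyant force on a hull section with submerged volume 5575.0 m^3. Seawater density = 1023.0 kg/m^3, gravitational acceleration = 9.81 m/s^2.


Formula: Fb = rho * g * V
Substituting: Fb = 1023.0 * 9.81 * 5575.0
Intermediate: 1023.0 * 9.81 = 10035.63
Result: Fb = 10035.63 * 5575.0 ≈ 55949000 N (5 s.f.)

55949000 N


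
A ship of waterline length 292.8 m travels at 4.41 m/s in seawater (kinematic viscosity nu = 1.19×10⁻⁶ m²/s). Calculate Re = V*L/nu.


Formula: Re = V * L / nu
Step 1 — V * L = 4.41 * 292.8 = 1291.248 m^2/s
Step 2 — Re = 1291.248 / 1.19e-6 = 1.09e+09

1.09e+09


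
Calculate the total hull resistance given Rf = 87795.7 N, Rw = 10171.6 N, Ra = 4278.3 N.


Formula: Rt = Rf + Rw + Ra
Substituting: Rt = 87795.7 + 10171.6 + 4278.3
Result: Rt = 102245.6 N

102245.6 N


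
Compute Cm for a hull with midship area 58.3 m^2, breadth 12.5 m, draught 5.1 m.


Formula: Cm = Am / (B * T)
Step 1 — B * T = 12.5 * 5.1 = 63.75 m^2
Step 2 — Cm = 58.3 / 63.75 ≈ 0.91451 (5 s.f.)

0.91451


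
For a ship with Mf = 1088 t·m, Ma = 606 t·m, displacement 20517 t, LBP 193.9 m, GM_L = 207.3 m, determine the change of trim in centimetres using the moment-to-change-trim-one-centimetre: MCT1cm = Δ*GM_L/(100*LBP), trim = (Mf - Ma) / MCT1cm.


Formula: net trimming moment = Mf - Ma; MCT1cm = Δ*GM_L/(100*LBP); trim = net moment / MCT1cm
Step 1 — net trimming moment = 1088 - 606 = 482 t·m
Step 2 — MCT1cm = 20517 * 207.3 / (100 * 193.9) = 219.3488 t·m/cm
Step 3 — trim = 482 / 219.3488 ≈ 2.1974 cm (5 s.f.)

2.1974 cm


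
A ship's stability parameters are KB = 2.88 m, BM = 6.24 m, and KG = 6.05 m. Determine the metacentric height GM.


Formula: GM = KB + BM - KG
Step 1 — KM = KB + BM = 2.88 + 6.24 = 9.12 m
Step 2 — GM = KM - KG = 9.12 - 6.05 = 3.07 m

3.07 m
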